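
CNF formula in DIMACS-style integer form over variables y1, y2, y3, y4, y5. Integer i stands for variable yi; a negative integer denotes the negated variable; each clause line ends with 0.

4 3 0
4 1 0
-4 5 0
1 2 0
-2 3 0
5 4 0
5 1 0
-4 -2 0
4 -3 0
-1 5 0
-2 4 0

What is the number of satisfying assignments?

2

The models are:
  y1=1 y2=0 y3=0 y4=1 y5=1
  y1=1 y2=0 y3=1 y4=1 y5=1
That's 2 in total.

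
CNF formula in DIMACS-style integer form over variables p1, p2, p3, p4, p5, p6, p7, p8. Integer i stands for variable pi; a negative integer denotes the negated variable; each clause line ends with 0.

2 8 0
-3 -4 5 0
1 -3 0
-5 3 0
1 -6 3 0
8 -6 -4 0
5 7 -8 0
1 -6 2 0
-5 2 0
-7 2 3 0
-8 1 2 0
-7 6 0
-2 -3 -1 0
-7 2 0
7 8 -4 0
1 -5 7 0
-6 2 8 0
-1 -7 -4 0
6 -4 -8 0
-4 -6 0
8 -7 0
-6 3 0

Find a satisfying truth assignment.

p1=False, p2=True, p3=False, p4=False, p5=False, p6=False, p7=False, p8=False

p4 occurs only negated in the remaining clauses — set p4 = False.
Branch on p1: take p1 = False.
  then p3 is forced to False.
  then p5 is forced to False.
  then p6 is forced to False.
  then p7 is forced to False.
  then p8 is forced to False.
  then p2 is forced to True.
Every clause has at least one true literal under this assignment.
Check each clause:
  1. (p8 ∨ p2) — p2 is true.
  2. (p5 ∨ ¬p4 ∨ ¬p3) — ¬p3 is true.
  3. (¬p3 ∨ p1) — ¬p3 is true.
  4. (p3 ∨ ¬p5) — ¬p5 is true.
  5. (¬p6 ∨ p1 ∨ p3) — ¬p6 is true.
  6. (¬p4 ∨ p8 ∨ ¬p6) — ¬p6 is true.
  7. (¬p8 ∨ p7 ∨ p5) — ¬p8 is true.
  8. (p2 ∨ p1 ∨ ¬p6) — ¬p6 is true.
  9. (¬p5 ∨ p2) — p2 is true.
  10. (¬p7 ∨ p3 ∨ p2) — ¬p7 is true.
  11. (¬p8 ∨ p2 ∨ p1) — ¬p8 is true.
  12. (¬p7 ∨ p6) — ¬p7 is true.
  13. (¬p2 ∨ ¬p1 ∨ ¬p3) — ¬p3 is true.
  14. (p2 ∨ ¬p7) — ¬p7 is true.
  15. (¬p4 ∨ p8 ∨ p7) — ¬p4 is true.
  16. (¬p5 ∨ p7 ∨ p1) — ¬p5 is true.
  17. (p8 ∨ ¬p6 ∨ p2) — ¬p6 is true.
  18. (¬p1 ∨ ¬p7 ∨ ¬p4) — ¬p7 is true.
  19. (p6 ∨ ¬p4 ∨ ¬p8) — ¬p8 is true.
  20. (¬p6 ∨ ¬p4) — ¬p6 is true.
  21. (¬p7 ∨ p8) — ¬p7 is true.
  22. (p3 ∨ ¬p6) — ¬p6 is true.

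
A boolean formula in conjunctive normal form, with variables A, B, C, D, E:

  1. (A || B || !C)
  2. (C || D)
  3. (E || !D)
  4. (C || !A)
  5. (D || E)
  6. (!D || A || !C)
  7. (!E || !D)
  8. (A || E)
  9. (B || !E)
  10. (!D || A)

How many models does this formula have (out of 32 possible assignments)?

2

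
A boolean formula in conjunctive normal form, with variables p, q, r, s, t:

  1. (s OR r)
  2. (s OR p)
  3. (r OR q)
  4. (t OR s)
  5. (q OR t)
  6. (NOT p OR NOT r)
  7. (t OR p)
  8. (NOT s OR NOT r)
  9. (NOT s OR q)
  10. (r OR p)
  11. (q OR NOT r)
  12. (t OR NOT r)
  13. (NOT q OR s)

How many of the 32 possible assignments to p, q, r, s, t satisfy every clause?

The models are:
  p=1 q=1 r=0 s=1 t=0
  p=1 q=1 r=0 s=1 t=1
Count: 2.

2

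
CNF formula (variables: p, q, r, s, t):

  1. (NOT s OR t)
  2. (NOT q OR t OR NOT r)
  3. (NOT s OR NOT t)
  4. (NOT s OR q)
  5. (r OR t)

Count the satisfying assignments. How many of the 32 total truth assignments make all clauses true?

10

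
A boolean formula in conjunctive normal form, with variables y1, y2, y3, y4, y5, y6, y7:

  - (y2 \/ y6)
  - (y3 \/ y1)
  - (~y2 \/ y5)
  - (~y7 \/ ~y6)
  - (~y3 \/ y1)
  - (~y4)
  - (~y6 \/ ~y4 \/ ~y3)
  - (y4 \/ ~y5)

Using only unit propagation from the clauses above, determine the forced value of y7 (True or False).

Unit clause (~y4) sets y4 = False.
(~y5 \/ y4): since y4 = False, the clause reduces to (~y5). y5 = False.
In (y5 \/ ~y2), y5 is now false; ~y2 must hold, so y2 = False.
(y6 \/ y2) with y2 = False leaves only y6, so y6 = True.
From (~y7 \/ ~y6) and y6 = True: y7 = False.

False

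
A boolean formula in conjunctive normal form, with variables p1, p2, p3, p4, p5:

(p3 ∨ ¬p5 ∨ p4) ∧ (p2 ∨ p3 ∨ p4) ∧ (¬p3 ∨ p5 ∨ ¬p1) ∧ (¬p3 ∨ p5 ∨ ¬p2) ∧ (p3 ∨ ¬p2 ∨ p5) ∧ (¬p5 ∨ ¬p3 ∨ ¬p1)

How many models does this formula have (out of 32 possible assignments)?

12

Case analysis on p3 and p5:
  p3=1, p5=1: remaining (p1,p2,p4) ∈ {(0,0,0); (0,0,1); (0,1,0); (0,1,1)} — 4.
  p3=1, p5=0: remaining (p1,p2,p4) ∈ {(0,0,0); (0,0,1)} — 2.
  p3=0, p5=1: remaining (p1,p2,p4) ∈ {(0,0,1); (0,1,1); (1,0,1); (1,1,1)} — 4.
  p3=0, p5=0: remaining (p1,p2,p4) ∈ {(0,0,1); (1,0,1)} — 2.
Total: 4 + 2 + 4 + 2 = 12.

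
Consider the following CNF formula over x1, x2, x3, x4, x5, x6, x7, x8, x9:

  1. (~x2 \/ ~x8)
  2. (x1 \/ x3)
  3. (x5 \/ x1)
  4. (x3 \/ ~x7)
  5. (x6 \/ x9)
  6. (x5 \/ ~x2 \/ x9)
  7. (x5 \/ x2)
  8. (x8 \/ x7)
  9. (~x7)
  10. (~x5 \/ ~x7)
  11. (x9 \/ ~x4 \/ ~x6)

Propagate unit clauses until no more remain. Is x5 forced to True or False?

True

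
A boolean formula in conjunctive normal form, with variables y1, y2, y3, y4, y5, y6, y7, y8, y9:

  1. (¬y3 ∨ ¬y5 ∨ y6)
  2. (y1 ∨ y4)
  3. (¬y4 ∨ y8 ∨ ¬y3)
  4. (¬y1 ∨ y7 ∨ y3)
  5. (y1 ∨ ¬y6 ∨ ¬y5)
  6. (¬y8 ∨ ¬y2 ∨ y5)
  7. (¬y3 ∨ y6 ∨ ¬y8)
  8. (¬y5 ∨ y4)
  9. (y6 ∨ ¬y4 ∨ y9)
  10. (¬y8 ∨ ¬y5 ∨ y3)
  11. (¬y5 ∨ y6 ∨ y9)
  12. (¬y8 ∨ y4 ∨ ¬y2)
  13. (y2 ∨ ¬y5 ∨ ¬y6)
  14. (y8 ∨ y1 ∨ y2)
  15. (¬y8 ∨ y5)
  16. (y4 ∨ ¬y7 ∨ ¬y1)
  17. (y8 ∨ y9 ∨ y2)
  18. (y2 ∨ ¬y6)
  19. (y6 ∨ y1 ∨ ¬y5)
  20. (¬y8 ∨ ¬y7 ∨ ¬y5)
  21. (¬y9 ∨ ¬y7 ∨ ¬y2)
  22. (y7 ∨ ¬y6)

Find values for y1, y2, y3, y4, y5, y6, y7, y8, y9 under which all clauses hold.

y1 = F  y2 = T  y3 = F  y4 = T  y5 = F  y6 = F  y7 = F  y8 = F  y9 = T

Branch on y1: take y1 = False.
  then y4 is forced to True.
Set y2 = True and propagate.
For the remaining variables, y3 = False, y5 = False, y6 = False, y7 = False, y8 = False, y9 = True works.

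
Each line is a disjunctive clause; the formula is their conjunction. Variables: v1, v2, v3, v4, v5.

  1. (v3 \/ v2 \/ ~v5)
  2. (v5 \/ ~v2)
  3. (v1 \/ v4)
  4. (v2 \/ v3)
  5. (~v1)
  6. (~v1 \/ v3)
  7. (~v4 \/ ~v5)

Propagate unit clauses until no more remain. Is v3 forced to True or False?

Unit clause (~v1) sets v1 = False.
From (v1 \/ v4) and v1 = False: v4 = True.
(~v5 \/ ~v4): since v4 = True, the clause reduces to (~v5). v5 = False.
From (~v2 \/ v5) and v5 = False: v2 = False.
(v3 \/ v2) with v2 = False leaves only v3, so v3 = True.

True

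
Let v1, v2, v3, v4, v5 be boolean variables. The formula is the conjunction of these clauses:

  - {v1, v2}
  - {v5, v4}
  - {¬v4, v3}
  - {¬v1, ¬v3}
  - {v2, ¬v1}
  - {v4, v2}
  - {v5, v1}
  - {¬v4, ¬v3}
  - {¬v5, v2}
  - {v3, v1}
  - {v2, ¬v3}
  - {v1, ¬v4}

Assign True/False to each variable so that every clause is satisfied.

v1=T, v2=T, v3=F, v4=F, v5=T

v2 occurs only positively in the remaining clauses — set v2 = True.
Branch on v1: take v1 = True.
  then v3 is forced to False.
  then v4 is forced to False.
  then v5 is forced to True.
Every clause has at least one true literal under this assignment.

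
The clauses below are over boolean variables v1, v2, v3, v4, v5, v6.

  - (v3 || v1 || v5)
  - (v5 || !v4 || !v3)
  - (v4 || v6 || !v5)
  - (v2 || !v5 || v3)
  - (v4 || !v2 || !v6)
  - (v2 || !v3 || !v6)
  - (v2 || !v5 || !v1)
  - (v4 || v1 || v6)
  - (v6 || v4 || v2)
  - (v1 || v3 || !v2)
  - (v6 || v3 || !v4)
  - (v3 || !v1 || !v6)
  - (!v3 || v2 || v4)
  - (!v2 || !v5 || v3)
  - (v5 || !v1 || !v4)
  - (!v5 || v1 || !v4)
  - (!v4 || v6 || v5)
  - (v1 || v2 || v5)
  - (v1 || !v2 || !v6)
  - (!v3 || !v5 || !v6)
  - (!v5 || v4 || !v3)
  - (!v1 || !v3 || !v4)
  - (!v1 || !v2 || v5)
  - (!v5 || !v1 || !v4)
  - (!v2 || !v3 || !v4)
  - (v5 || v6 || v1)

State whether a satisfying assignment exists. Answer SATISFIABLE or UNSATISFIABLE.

v5 = True:
  v3 = True:
    propagation gives v6=False, v4=True, v1=True; an empty clause results — contradiction.
  v3 = False:
    propagation gives v2=True; an empty clause results — contradiction.
v5 = False:
  v1 = True:
    propagation gives v4=False, v2=False, v6=True, v3=False; an empty clause results — contradiction.
  v1 = False:
    propagation gives v3=True, v4=False, v6=True, v2=False; an empty clause results — contradiction.
Every branch closes, so no satisfying assignment exists.

UNSATISFIABLE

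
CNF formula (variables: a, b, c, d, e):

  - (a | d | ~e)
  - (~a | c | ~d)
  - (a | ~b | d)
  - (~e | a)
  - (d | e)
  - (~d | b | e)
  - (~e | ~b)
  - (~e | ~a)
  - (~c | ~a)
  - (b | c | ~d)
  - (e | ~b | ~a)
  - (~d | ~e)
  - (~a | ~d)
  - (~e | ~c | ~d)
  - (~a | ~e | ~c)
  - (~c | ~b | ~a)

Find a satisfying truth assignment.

a = False, b = True, c = True, d = True, e = False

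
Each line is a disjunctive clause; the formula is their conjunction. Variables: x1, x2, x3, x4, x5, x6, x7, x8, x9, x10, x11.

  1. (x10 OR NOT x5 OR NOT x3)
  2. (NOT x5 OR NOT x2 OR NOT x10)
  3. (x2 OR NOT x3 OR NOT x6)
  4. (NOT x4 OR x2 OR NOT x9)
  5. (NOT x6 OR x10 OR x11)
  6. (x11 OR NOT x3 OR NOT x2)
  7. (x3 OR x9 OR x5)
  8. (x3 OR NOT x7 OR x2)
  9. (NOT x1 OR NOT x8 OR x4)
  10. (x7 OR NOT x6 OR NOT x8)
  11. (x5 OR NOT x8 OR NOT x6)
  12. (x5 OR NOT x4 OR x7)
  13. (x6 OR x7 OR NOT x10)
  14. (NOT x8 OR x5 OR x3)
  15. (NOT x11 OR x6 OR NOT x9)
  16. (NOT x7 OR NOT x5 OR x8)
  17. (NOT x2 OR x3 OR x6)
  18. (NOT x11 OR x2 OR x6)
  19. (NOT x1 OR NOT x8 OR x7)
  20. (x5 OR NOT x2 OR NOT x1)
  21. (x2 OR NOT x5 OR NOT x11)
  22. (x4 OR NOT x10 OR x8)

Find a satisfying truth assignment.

x1 = F, x2 = T, x3 = F, x4 = T, x5 = F, x6 = T, x7 = T, x8 = F, x9 = T, x10 = T, x11 = T

Check each clause:
  1. (x10 OR NOT x3 OR NOT x5) — x10 is true.
  2. (NOT x5 OR NOT x10 OR NOT x2) — NOT x5 is true.
  3. (NOT x6 OR NOT x3 OR x2) — x2 is true.
  4. (NOT x9 OR x2 OR NOT x4) — x2 is true.
  5. (NOT x6 OR x10 OR x11) — x10 is true.
  6. (NOT x2 OR NOT x3 OR x11) — x11 is true.
  7. (x9 OR x3 OR x5) — x9 is true.
  8. (x3 OR x2 OR NOT x7) — x2 is true.
  9. (NOT x8 OR x4 OR NOT x1) — NOT x8 is true.
  10. (NOT x6 OR x7 OR NOT x8) — NOT x8 is true.
  11. (x5 OR NOT x6 OR NOT x8) — NOT x8 is true.
  12. (x5 OR x7 OR NOT x4) — x7 is true.
  13. (x6 OR x7 OR NOT x10) — x6 is true.
  14. (x5 OR x3 OR NOT x8) — NOT x8 is true.
  15. (NOT x9 OR NOT x11 OR x6) — x6 is true.
  16. (NOT x5 OR x8 OR NOT x7) — NOT x5 is true.
  17. (x6 OR NOT x2 OR x3) — x6 is true.
  18. (x6 OR x2 OR NOT x11) — x2 is true.
  19. (NOT x1 OR x7 OR NOT x8) — NOT x8 is true.
  20. (x5 OR NOT x1 OR NOT x2) — NOT x1 is true.
  21. (x2 OR NOT x5 OR NOT x11) — x2 is true.
  22. (NOT x10 OR x8 OR x4) — x4 is true.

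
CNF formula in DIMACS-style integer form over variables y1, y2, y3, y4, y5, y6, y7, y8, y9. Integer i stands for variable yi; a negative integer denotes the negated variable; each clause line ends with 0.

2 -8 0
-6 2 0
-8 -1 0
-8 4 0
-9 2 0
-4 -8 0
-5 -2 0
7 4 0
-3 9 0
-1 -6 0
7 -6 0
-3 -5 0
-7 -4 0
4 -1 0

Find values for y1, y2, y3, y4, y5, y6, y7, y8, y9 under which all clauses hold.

y1=False, y2=True, y3=True, y4=False, y5=False, y6=True, y7=True, y8=False, y9=True

Check each clause:
  1. (!y8 || y2) — !y8 is true.
  2. (y2 || !y6) — y2 is true.
  3. (!y1 || !y8) — !y8 is true.
  4. (y4 || !y8) — !y8 is true.
  5. (!y9 || y2) — y2 is true.
  6. (!y4 || !y8) — !y8 is true.
  7. (!y5 || !y2) — !y5 is true.
  8. (y7 || y4) — y7 is true.
  9. (y9 || !y3) — y9 is true.
  10. (!y6 || !y1) — !y1 is true.
  11. (y7 || !y6) — y7 is true.
  12. (!y3 || !y5) — !y5 is true.
  13. (!y4 || !y7) — !y4 is true.
  14. (y4 || !y1) — !y1 is true.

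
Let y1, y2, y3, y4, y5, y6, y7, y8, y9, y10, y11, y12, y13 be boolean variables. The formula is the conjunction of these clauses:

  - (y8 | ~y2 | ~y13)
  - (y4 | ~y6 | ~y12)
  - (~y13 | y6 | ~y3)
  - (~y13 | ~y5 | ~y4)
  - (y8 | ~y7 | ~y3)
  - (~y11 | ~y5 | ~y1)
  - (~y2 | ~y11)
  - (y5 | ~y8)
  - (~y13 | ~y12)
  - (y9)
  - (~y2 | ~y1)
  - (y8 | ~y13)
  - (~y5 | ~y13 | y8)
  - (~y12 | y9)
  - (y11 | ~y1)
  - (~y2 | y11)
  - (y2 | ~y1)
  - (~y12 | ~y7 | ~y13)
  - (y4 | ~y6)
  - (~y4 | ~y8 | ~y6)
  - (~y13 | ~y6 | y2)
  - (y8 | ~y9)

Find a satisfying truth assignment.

(y9) is a unit clause, so y9 = True.
The clause (y8) is unit: y8 must be True.
(y5) is a unit clause, so y5 = True.
y1 occurs only negated in the remaining clauses — set y1 = False.
y7 occurs only negated in the remaining clauses — set y7 = False.
Set y2 = False and propagate.
For the remaining variables, y3 = True, y4 = False, y6 = False, y10 = False, y11 = False, y12 = True, y13 = False works.
Every clause has at least one true literal under this assignment.

y1=F, y2=F, y3=T, y4=F, y5=T, y6=F, y7=F, y8=T, y9=T, y10=F, y11=F, y12=T, y13=F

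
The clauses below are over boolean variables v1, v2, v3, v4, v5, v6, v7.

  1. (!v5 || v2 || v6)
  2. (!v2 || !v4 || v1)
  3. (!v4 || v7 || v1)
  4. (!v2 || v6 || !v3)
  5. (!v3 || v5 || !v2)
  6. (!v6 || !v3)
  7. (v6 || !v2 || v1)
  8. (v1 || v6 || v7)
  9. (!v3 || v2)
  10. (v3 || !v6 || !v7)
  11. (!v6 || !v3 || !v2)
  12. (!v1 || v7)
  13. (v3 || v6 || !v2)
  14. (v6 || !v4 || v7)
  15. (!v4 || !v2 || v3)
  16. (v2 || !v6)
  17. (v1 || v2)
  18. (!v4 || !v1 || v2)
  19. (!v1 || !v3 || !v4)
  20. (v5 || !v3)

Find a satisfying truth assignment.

v4 occurs only negated in the remaining clauses — set v4 = False.
Try v1 = False.
  then v2 is forced to True.
  then v6 is forced to True.
  then v3 is forced to False.
  then v7 is forced to False.
v5 is now unconstrained; take v5 = False.
Every clause has at least one true literal under this assignment.

v1=False, v2=True, v3=False, v4=False, v5=False, v6=True, v7=False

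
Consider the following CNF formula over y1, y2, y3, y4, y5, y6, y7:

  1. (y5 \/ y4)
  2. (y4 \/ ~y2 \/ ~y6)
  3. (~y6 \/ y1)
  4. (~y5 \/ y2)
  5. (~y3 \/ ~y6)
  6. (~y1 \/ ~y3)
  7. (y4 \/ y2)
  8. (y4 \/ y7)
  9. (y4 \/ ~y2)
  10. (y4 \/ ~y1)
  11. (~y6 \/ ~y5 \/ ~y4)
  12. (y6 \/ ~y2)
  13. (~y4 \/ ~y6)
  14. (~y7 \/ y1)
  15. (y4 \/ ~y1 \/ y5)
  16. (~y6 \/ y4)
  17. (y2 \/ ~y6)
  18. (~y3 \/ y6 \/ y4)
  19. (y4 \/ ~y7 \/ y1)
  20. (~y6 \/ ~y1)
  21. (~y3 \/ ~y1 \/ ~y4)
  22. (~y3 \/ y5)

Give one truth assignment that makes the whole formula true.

y1 = F, y2 = F, y3 = F, y4 = T, y5 = F, y6 = F, y7 = F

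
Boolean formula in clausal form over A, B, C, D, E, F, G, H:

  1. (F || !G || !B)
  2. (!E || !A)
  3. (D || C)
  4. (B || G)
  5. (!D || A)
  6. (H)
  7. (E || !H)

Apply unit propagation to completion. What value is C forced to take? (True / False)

True

Unit clause (H) sets H = True.
(E || !H): since H = True, the clause reduces to (E). E = True.
From (!E || !A) and E = True: A = False.
In (!D || A), A is now false; !D must hold, so D = False.
In (C || D), D is now false; C must hold, so C = True.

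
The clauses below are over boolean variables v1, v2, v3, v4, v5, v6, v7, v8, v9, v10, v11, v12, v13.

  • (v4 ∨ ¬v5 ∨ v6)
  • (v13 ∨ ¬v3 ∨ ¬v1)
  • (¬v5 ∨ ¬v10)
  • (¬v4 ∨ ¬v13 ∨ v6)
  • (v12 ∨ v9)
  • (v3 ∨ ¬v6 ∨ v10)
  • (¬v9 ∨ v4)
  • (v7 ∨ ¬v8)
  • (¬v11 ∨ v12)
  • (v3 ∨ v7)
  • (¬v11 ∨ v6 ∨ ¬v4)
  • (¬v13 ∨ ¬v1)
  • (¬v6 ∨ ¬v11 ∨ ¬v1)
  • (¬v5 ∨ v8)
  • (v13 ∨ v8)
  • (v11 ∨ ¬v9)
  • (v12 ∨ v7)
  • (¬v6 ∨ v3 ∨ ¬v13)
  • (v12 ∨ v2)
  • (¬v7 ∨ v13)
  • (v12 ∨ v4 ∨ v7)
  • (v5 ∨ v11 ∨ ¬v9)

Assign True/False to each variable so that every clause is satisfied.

v1=False, v2=True, v3=True, v4=False, v5=False, v6=True, v7=True, v8=False, v9=False, v10=True, v11=True, v12=True, v13=True

Check each clause:
  1. (v4 ∨ v6 ∨ ¬v5) — ¬v5 is true.
  2. (v13 ∨ ¬v3 ∨ ¬v1) — v13 is true.
  3. (¬v5 ∨ ¬v10) — ¬v5 is true.
  4. (¬v4 ∨ v6 ∨ ¬v13) — ¬v4 is true.
  5. (v9 ∨ v12) — v12 is true.
  6. (v10 ∨ ¬v6 ∨ v3) — v3 is true.
  7. (¬v9 ∨ v4) — ¬v9 is true.
  8. (¬v8 ∨ v7) — ¬v8 is true.
  9. (v12 ∨ ¬v11) — v12 is true.
  10. (v7 ∨ v3) — v3 is true.
  11. (v6 ∨ ¬v4 ∨ ¬v11) — ¬v4 is true.
  12. (¬v1 ∨ ¬v13) — ¬v1 is true.
  13. (¬v1 ∨ ¬v6 ∨ ¬v11) — ¬v1 is true.
  14. (v8 ∨ ¬v5) — ¬v5 is true.
  15. (v8 ∨ v13) — v13 is true.
  16. (v11 ∨ ¬v9) — v11 is true.
  17. (v7 ∨ v12) — v12 is true.
  18. (¬v6 ∨ v3 ∨ ¬v13) — v3 is true.
  19. (v2 ∨ v12) — v2 is true.
  20. (¬v7 ∨ v13) — v13 is true.
  21. (v7 ∨ v4 ∨ v12) — v12 is true.
  22. (¬v9 ∨ v5 ∨ v11) — v11 is true.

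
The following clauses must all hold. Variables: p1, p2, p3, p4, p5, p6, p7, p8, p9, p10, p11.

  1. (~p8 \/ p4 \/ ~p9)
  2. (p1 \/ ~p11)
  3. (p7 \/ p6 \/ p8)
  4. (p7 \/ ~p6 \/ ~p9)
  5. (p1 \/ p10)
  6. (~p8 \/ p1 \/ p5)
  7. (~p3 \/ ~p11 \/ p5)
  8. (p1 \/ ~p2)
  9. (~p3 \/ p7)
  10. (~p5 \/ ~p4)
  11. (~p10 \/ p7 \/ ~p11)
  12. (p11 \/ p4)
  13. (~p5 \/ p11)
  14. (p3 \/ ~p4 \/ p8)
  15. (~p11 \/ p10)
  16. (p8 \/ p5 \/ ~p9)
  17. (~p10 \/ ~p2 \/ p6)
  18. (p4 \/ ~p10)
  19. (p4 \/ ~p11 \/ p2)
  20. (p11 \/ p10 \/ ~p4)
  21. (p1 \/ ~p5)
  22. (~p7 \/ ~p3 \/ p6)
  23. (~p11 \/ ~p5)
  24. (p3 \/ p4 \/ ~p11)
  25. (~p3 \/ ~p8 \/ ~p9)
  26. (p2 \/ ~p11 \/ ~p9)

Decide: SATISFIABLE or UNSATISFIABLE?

SATISFIABLE

Pure literal: p1 appears only positively; assign p1 = True.
Pure literal: p9 appears only negated; assign p9 = False.
Try p2 = False.
Set p3 = True and propagate.
  then p7 is forced to True.
  then p6 is forced to True.
The remaining clauses are satisfied by p4 = True, p5 = False, p8 = False, p10 = True, p11 = False.
Every clause has at least one true literal under this assignment.
So p1 = T, p2 = F, p3 = T, p4 = T, p5 = F, p6 = T, p7 = T, p8 = F, p9 = F, p10 = T, p11 = F is a satisfying assignment.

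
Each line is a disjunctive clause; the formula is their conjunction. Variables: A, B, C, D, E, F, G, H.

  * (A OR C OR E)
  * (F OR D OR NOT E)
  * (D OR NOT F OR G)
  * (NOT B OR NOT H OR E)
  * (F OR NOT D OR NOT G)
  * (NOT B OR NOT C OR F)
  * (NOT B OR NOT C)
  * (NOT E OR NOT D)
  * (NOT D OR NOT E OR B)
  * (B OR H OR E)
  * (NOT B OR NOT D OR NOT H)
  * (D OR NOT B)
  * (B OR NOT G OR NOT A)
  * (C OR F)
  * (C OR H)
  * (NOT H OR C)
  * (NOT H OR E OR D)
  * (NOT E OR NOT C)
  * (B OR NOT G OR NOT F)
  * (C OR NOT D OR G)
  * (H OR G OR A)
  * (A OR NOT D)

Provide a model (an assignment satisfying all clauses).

A=T, B=F, C=T, D=T, E=F, F=F, G=F, H=T

Try A = True.
For the remaining variables, B = False, C = True, D = True, E = False, F = False, G = False, H = True works.
Check each clause:
  1. (C OR E OR A) — A is true.
  2. (F OR D OR NOT E) — NOT E is true.
  3. (G OR NOT F OR D) — NOT F is true.
  4. (E OR NOT B OR NOT H) — NOT B is true.
  5. (NOT D OR F OR NOT G) — NOT G is true.
  6. (NOT C OR F OR NOT B) — NOT B is true.
  7. (NOT C OR NOT B) — NOT B is true.
  8. (NOT E OR NOT D) — NOT E is true.
  9. (NOT E OR B OR NOT D) — NOT E is true.
  10. (E OR B OR H) — H is true.
  11. (NOT D OR NOT B OR NOT H) — NOT B is true.
  12. (NOT B OR D) — D is true.
  13. (B OR NOT A OR NOT G) — NOT G is true.
  14. (C OR F) — C is true.
  15. (H OR C) — H is true.
  16. (C OR NOT H) — C is true.
  17. (E OR D OR NOT H) — D is true.
  18. (NOT E OR NOT C) — NOT E is true.
  19. (NOT F OR NOT G OR B) — NOT G is true.
  20. (NOT D OR C OR G) — C is true.
  21. (H OR G OR A) — H is true.
  22. (A OR NOT D) — A is true.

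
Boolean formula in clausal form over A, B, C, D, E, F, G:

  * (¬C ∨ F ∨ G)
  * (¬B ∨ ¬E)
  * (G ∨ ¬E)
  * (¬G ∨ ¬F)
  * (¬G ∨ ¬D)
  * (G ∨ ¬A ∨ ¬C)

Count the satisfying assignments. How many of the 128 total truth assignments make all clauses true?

Case analysis on G and C:
  G=1, C=1: A free; 3 ways for (B,D,E,F) × 2^1 = 6.
  G=1, C=0: A free; 3 ways for (B,D,E,F) × 2^1 = 6.
  G=0, C=1: remaining (A,B,D,E,F) ∈ {(0,0,0,0,1); (0,0,1,0,1); (0,1,0,0,1); (0,1,1,0,1)} — 4.
  G=0, C=0: forces E=0; A, B, D, F free → 2^4 = 16.
Total: 6 + 6 + 4 + 16 = 32.

32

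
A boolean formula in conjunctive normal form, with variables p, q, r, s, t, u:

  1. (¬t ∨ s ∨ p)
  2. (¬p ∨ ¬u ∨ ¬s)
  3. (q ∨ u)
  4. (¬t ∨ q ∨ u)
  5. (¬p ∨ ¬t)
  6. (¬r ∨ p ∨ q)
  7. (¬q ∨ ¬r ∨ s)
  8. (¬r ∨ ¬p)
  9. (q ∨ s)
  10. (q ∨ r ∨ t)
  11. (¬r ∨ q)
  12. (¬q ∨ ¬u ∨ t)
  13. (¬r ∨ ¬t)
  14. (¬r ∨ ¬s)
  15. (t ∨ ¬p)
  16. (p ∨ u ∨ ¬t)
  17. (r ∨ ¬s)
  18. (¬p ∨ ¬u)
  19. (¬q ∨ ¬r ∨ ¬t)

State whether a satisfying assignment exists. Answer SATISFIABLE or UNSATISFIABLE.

SATISFIABLE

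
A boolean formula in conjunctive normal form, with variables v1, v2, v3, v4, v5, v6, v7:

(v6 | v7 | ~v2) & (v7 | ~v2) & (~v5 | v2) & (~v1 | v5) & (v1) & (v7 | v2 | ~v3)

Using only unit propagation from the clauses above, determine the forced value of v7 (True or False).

True

(v1) is a unit clause: v1 = True.
In (v5 | ~v1), ~v1 is now false; v5 must hold, so v5 = True.
From (~v5 | v2) and v5 = True: v2 = True.
From (v7 | ~v2) and v2 = True: v7 = True.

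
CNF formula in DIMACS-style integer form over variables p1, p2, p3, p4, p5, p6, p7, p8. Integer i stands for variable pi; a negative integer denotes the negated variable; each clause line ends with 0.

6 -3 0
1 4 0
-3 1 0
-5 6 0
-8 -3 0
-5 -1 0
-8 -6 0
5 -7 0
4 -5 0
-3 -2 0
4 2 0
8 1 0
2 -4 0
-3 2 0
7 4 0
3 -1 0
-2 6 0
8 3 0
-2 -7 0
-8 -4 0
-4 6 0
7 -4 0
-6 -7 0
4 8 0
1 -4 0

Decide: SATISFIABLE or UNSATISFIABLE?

UNSATISFIABLE

p4 = True:
  propagation gives p2=True, p3=False, p1=False; an empty clause results — contradiction.
p4 = False:
  propagation gives p1=True, p5=False, p7=False; an empty clause results — contradiction.
Every branch closes, so no satisfying assignment exists.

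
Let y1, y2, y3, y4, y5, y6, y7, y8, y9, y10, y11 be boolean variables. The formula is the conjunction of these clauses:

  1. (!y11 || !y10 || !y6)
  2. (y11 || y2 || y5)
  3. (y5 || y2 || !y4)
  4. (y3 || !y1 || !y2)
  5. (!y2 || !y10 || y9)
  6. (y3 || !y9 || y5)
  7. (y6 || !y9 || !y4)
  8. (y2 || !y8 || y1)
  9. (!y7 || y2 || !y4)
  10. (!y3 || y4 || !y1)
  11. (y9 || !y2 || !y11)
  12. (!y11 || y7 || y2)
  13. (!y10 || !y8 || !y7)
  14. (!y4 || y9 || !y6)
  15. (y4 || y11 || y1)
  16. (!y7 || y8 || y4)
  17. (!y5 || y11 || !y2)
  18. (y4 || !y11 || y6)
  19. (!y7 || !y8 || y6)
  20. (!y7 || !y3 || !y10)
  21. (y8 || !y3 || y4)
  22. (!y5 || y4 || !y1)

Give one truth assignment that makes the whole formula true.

y1 = F, y2 = T, y3 = T, y4 = T, y5 = F, y6 = T, y7 = T, y8 = F, y9 = T, y10 = F, y11 = T

y10 occurs only negated in the remaining clauses — set y10 = False.
Try y1 = False.
For the remaining variables, y2 = True, y3 = True, y4 = True, y5 = False, y6 = True, y7 = True, y8 = False, y9 = True, y11 = True works.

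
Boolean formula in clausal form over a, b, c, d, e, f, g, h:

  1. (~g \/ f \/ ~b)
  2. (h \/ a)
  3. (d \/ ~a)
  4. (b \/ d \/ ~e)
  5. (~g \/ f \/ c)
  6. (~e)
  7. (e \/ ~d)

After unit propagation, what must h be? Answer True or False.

True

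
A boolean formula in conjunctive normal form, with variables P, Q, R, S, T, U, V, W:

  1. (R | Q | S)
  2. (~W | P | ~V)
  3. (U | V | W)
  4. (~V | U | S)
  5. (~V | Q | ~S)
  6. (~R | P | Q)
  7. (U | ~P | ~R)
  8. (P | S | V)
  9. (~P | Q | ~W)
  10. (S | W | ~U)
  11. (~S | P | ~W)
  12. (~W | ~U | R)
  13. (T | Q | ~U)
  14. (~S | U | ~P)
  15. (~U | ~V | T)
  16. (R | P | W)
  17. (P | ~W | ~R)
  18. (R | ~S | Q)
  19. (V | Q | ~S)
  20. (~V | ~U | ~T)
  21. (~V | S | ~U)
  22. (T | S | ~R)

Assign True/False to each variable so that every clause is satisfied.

P = True, Q = True, R = True, S = True, T = True, U = True, V = False, W = False

Check each clause:
  1. (Q | R | S) — Q is true.
  2. (P | ~W | ~V) — ~W is true.
  3. (U | W | V) — U is true.
  4. (S | U | ~V) — ~V is true.
  5. (Q | ~V | ~S) — ~V is true.
  6. (~R | Q | P) — P is true.
  7. (~R | U | ~P) — U is true.
  8. (S | P | V) — P is true.
  9. (Q | ~W | ~P) — ~W is true.
  10. (W | ~U | S) — S is true.
  11. (~W | ~S | P) — ~W is true.
  12. (R | ~U | ~W) — ~W is true.
  13. (Q | ~U | T) — Q is true.
  14. (~S | U | ~P) — U is true.
  15. (~V | T | ~U) — ~V is true.
  16. (P | R | W) — P is true.
  17. (~W | P | ~R) — ~W is true.
  18. (R | Q | ~S) — Q is true.
  19. (Q | ~S | V) — Q is true.
  20. (~U | ~T | ~V) — ~V is true.
  21. (~V | S | ~U) — ~V is true.
  22. (S | ~R | T) — S is true.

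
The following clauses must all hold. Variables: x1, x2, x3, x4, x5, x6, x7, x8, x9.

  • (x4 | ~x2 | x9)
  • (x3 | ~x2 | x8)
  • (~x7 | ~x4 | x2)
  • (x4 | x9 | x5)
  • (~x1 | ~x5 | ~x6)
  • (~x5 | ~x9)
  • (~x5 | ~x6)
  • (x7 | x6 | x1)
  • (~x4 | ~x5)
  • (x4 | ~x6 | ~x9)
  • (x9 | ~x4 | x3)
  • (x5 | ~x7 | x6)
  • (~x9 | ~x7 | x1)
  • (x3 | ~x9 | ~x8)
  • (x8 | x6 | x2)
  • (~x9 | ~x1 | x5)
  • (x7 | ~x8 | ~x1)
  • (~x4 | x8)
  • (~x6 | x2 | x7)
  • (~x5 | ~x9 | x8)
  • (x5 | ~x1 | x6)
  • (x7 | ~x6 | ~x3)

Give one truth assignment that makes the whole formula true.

x1 = True  x2 = True  x3 = True  x4 = True  x5 = False  x6 = True  x7 = True  x8 = True  x9 = False

Check each clause:
  1. (~x2 | x9 | x4) — x4 is true.
  2. (~x2 | x8 | x3) — x8 is true.
  3. (~x7 | x2 | ~x4) — x2 is true.
  4. (x4 | x9 | x5) — x4 is true.
  5. (~x1 | ~x5 | ~x6) — ~x5 is true.
  6. (~x9 | ~x5) — ~x5 is true.
  7. (~x6 | ~x5) — ~x5 is true.
  8. (x1 | x7 | x6) — x1 is true.
  9. (~x5 | ~x4) — ~x5 is true.
  10. (x4 | ~x6 | ~x9) — x4 is true.
  11. (x9 | ~x4 | x3) — x3 is true.
  12. (x6 | x5 | ~x7) — x6 is true.
  13. (~x9 | ~x7 | x1) — x1 is true.
  14. (~x8 | x3 | ~x9) — x3 is true.
  15. (x2 | x6 | x8) — x8 is true.
  16. (~x9 | ~x1 | x5) — ~x9 is true.
  17. (~x8 | ~x1 | x7) — x7 is true.
  18. (x8 | ~x4) — x8 is true.
  19. (x7 | ~x6 | x2) — x2 is true.
  20. (~x9 | ~x5 | x8) — x8 is true.
  21. (x6 | x5 | ~x1) — x6 is true.
  22. (~x3 | x7 | ~x6) — x7 is true.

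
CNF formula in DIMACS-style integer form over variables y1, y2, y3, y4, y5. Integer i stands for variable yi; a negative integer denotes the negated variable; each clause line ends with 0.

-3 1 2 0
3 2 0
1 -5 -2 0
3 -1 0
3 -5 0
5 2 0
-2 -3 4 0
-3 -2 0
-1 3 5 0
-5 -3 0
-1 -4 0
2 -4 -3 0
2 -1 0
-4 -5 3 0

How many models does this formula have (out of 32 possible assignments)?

The models are:
  y1=0 y2=1 y3=0 y4=0 y5=0
  y1=0 y2=1 y3=0 y4=1 y5=0
That's 2 in total.

2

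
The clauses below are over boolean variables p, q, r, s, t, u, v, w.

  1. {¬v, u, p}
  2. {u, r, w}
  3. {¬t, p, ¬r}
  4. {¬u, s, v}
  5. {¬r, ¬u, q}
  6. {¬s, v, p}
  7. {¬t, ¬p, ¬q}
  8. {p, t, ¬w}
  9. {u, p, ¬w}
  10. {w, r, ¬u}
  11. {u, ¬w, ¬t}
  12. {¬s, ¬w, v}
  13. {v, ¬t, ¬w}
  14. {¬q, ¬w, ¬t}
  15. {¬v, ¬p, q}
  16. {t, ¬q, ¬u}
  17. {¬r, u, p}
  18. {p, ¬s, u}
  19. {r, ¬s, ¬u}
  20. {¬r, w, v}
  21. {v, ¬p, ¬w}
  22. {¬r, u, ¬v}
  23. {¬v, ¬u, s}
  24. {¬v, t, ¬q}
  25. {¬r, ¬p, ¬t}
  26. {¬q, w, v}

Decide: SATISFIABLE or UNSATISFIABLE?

UNSATISFIABLE

u = True:
  v = True:
    propagation gives s=True, r=True, q=True, t=True; an empty clause results — contradiction.
  v = False:
    propagation gives s=True, p=True, w=False, r=True; an empty clause results — contradiction.
u = False:
  p = True:
    v = True:
      propagation gives q=True, t=False; contradiction.
    v = False:
      propagation gives w=False, r=True; contradiction.
  p = False:
    propagation gives v=False, s=False, w=False, r=True; an empty clause results — contradiction.
Every branch closes, so no satisfying assignment exists.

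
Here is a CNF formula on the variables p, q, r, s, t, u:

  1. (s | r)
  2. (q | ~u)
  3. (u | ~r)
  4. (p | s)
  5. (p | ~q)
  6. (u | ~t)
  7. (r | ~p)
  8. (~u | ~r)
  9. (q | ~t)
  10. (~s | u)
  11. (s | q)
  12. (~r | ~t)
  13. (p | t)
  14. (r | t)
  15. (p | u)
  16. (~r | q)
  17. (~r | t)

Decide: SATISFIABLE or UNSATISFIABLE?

UNSATISFIABLE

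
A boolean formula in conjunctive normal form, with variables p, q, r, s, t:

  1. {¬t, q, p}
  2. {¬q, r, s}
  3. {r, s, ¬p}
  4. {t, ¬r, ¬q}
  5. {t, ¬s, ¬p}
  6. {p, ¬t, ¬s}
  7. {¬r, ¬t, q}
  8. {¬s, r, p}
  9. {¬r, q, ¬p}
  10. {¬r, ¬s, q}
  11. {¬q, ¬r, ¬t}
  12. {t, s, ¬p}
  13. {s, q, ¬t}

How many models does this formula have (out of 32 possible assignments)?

4

The models are:
  p=F q=F r=F s=F t=F
  p=F q=F r=T s=F t=F
  p=T q=F r=F s=T t=T
  p=T q=T r=F s=T t=T
Count: 4.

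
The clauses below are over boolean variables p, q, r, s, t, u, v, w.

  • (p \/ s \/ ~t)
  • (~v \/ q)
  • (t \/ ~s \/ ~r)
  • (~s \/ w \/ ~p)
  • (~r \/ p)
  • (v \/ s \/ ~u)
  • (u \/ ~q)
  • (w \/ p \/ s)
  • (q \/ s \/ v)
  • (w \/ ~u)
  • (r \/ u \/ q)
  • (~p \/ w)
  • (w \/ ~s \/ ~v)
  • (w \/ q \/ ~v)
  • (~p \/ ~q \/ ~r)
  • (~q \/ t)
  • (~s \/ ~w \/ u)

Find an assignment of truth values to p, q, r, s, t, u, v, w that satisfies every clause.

p = F, q = F, r = F, s = T, t = F, u = T, v = F, w = T

Check each clause:
  1. (p \/ ~t \/ s) — ~t is true.
  2. (q \/ ~v) — ~v is true.
  3. (t \/ ~s \/ ~r) — ~r is true.
  4. (~p \/ ~s \/ w) — w is true.
  5. (p \/ ~r) — ~r is true.
  6. (s \/ ~u \/ v) — s is true.
  7. (~q \/ u) — ~q is true.
  8. (w \/ s \/ p) — w is true.
  9. (s \/ q \/ v) — s is true.
  10. (w \/ ~u) — w is true.
  11. (r \/ u \/ q) — u is true.
  12. (~p \/ w) — w is true.
  13. (~s \/ w \/ ~v) — w is true.
  14. (~v \/ w \/ q) — w is true.
  15. (~q \/ ~p \/ ~r) — ~r is true.
  16. (t \/ ~q) — ~q is true.
  17. (~s \/ u \/ ~w) — u is true.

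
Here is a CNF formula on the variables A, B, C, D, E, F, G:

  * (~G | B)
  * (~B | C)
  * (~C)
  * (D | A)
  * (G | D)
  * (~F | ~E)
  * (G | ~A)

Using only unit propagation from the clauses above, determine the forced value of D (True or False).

True

(~C) is a unit clause: C = False.
From (C | ~B) and C = False: B = False.
From (B | ~G) and B = False: G = False.
From (D | G) and G = False: D = True.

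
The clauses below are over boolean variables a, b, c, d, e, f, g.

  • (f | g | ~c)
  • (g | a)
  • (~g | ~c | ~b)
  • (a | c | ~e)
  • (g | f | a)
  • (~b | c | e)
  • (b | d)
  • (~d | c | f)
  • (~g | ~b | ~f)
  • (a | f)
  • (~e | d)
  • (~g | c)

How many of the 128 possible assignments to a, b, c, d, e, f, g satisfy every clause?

Split on c, then g.
  c=1, g=1: e free; 3 ways for (a,b,d,f) × 2^1 = 6.
  c=1, g=0: 5 of the 32 assignments to (a,b,d,e,f) work.
  c=0, g=1: a clause becomes empty — 0.
  c=0, g=0: remaining (a,b,d,e,f) ∈ {(1,0,1,0,1); (1,0,1,1,1); (1,1,1,1,1)} — 3.
Total: 6 + 5 + 0 + 3 = 14.

14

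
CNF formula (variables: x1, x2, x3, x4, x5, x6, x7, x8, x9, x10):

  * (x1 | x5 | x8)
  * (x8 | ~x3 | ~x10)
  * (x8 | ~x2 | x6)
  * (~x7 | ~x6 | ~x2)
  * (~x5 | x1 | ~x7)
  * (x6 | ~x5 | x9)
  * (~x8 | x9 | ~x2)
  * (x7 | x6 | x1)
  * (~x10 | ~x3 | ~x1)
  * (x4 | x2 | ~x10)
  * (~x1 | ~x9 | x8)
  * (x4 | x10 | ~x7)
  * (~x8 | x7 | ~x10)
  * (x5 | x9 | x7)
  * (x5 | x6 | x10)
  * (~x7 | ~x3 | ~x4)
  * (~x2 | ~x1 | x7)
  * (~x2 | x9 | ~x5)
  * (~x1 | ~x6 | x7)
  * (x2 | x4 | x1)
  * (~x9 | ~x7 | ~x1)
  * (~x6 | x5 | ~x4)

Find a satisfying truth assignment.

x1=False  x2=False  x3=True  x4=True  x5=True  x6=True  x7=False  x8=True  x9=False  x10=False

Check each clause:
  1. (x8 | x5 | x1) — x8 is true.
  2. (x8 | ~x3 | ~x10) — x8 is true.
  3. (x8 | x6 | ~x2) — x8 is true.
  4. (~x6 | ~x2 | ~x7) — ~x7 is true.
  5. (~x5 | ~x7 | x1) — ~x7 is true.
  6. (~x5 | x9 | x6) — x6 is true.
  7. (~x2 | ~x8 | x9) — ~x2 is true.
  8. (x6 | x1 | x7) — x6 is true.
  9. (~x10 | ~x3 | ~x1) — ~x10 is true.
  10. (x4 | ~x10 | x2) — x4 is true.
  11. (~x1 | x8 | ~x9) — x8 is true.
  12. (x4 | x10 | ~x7) — ~x7 is true.
  13. (~x8 | ~x10 | x7) — ~x10 is true.
  14. (x9 | x5 | x7) — x5 is true.
  15. (x6 | x10 | x5) — x5 is true.
  16. (~x4 | ~x3 | ~x7) — ~x7 is true.
  17. (~x1 | x7 | ~x2) — ~x2 is true.
  18. (x9 | ~x5 | ~x2) — ~x2 is true.
  19. (x7 | ~x6 | ~x1) — ~x1 is true.
  20. (x2 | x4 | x1) — x4 is true.
  21. (~x1 | ~x9 | ~x7) — ~x7 is true.
  22. (~x6 | x5 | ~x4) — x5 is true.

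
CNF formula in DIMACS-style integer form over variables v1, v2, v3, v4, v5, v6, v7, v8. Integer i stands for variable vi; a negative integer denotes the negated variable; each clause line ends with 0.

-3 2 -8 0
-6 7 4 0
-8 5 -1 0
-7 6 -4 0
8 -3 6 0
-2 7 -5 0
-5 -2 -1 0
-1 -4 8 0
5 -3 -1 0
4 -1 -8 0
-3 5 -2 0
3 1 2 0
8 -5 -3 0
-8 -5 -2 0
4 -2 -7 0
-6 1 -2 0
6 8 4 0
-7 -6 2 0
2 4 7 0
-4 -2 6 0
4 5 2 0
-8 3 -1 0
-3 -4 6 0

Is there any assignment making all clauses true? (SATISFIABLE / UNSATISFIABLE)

SATISFIABLE

Try v1 = False.
The remaining clauses are satisfied by v2 = False, v3 = True, v4 = True, v5 = False, v6 = True, v7 = False, v8 = False.
So v1=F, v2=F, v3=T, v4=T, v5=F, v6=T, v7=F, v8=F is a satisfying assignment.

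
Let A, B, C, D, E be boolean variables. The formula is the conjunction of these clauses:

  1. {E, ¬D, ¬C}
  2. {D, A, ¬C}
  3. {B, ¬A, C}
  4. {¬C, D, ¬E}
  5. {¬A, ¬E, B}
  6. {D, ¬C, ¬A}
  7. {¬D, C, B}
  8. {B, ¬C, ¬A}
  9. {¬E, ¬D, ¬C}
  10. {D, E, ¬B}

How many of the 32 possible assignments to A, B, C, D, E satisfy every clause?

Case analysis on C and D:
  C=T, D=T: a clause becomes empty — 0.
  C=T, D=F: a clause becomes empty — 0.
  C=F, D=T: remaining (A,B,E) ∈ {(F,T,F); (F,T,T); (T,T,F); (T,T,T)} — 4.
  C=F, D=F: remaining (A,B,E) ∈ {(F,F,F); (F,F,T); (F,T,T); (T,T,T)} — 4.
Total: 0 + 0 + 4 + 4 = 8.

8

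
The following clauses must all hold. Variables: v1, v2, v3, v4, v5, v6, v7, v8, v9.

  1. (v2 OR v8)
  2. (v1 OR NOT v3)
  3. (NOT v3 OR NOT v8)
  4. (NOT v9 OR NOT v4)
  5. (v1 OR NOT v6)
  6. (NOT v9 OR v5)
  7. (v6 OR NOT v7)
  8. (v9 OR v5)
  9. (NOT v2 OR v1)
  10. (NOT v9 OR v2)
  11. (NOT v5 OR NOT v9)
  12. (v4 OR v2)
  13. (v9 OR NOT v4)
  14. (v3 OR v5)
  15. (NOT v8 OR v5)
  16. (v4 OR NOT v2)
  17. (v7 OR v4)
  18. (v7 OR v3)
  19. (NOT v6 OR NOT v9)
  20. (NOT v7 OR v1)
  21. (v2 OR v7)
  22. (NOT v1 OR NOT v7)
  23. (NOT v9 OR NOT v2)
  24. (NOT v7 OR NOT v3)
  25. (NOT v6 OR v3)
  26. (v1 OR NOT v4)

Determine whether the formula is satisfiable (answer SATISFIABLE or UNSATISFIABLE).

UNSATISFIABLE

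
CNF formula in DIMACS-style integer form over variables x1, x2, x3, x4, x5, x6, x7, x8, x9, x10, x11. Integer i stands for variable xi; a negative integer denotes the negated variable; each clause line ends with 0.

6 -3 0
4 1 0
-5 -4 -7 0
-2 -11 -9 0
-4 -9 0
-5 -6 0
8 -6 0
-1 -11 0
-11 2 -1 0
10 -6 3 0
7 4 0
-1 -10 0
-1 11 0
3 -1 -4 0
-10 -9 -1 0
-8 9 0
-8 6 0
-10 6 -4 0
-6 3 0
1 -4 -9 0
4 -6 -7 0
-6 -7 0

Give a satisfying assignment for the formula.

Pure literal: x5 appears only negated; assign x5 = False.
Branch on x1: take x1 = False.
  then x4 is forced to True.
  then x9 is forced to False.
  then x8 is forced to False.
  then x6 is forced to False.
  then x3 is forced to False.
  then x10 is forced to False.
x2, x7, x11 are now unconstrained; take x2 = False, x7 = False, x11 = True.

x1=False  x2=False  x3=False  x4=True  x5=False  x6=False  x7=False  x8=False  x9=False  x10=False  x11=True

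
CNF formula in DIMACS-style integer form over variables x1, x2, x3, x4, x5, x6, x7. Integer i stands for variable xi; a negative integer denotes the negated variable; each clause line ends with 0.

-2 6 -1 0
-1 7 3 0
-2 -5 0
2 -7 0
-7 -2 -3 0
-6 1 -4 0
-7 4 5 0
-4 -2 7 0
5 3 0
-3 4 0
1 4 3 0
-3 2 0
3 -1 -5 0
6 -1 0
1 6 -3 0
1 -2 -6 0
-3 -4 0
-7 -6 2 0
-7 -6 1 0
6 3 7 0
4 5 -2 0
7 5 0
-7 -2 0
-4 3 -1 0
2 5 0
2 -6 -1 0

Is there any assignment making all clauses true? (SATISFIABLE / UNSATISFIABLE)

x2 = True:
  propagation gives x5=False, x3=True, x7=False; an empty clause results — contradiction.
x2 = False:
  propagation gives x7=False, x3=False, x1=False, x5=True; an empty clause results — contradiction.
Every branch closes, so no satisfying assignment exists.

UNSATISFIABLE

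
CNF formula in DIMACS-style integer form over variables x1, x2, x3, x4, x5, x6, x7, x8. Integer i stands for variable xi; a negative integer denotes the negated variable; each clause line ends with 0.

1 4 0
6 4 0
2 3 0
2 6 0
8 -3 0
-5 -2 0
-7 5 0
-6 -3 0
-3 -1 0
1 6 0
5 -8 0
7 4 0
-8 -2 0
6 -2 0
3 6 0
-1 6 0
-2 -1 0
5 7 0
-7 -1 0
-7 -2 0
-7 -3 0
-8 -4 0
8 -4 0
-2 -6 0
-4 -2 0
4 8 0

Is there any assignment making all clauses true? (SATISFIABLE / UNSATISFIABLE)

UNSATISFIABLE

x2 = True:
  propagation gives x5=False, x7=False; an empty clause results — contradiction.
x2 = False:
  propagation gives x3=True, x6=True; an empty clause results — contradiction.
Every branch closes, so no satisfying assignment exists.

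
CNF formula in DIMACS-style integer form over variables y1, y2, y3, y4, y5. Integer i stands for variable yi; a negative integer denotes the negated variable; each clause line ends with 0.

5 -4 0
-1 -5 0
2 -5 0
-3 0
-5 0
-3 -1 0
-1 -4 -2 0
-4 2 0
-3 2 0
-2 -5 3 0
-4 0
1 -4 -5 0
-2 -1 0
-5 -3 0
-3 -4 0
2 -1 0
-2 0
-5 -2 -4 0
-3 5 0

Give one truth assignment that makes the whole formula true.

y1=F  y2=F  y3=F  y4=F  y5=F

(NOT y3) is a unit clause, so y3 = False.
Unit propagation: (NOT y5) forces y5 = False.
(NOT y4) is a unit clause, so y4 = False.
Unit propagation: (NOT y2) forces y2 = False.
The clause (NOT y1) is unit: y1 must be False.
Every clause has at least one true literal under this assignment.
Check each clause:
  1. (y5 OR NOT y4) — NOT y4 is true.
  2. (NOT y1 OR NOT y5) — NOT y5 is true.
  3. (y2 OR NOT y5) — NOT y5 is true.
  4. (NOT y3) — NOT y3 is true.
  5. (NOT y5) — NOT y5 is true.
  6. (NOT y3 OR NOT y1) — NOT y3 is true.
  7. (NOT y4 OR NOT y2 OR NOT y1) — NOT y4 is true.
  8. (y2 OR NOT y4) — NOT y4 is true.
  9. (y2 OR NOT y3) — NOT y3 is true.
  10. (NOT y5 OR NOT y2 OR y3) — NOT y2 is true.
  11. (NOT y4) — NOT y4 is true.
  12. (NOT y4 OR NOT y5 OR y1) — NOT y5 is true.
  13. (NOT y2 OR NOT y1) — NOT y1 is true.
  14. (NOT y5 OR NOT y3) — NOT y5 is true.
  15. (NOT y3 OR NOT y4) — NOT y4 is true.
  16. (NOT y1 OR y2) — NOT y1 is true.
  17. (NOT y2) — NOT y2 is true.
  18. (NOT y5 OR NOT y2 OR NOT y4) — NOT y5 is true.
  19. (y5 OR NOT y3) — NOT y3 is true.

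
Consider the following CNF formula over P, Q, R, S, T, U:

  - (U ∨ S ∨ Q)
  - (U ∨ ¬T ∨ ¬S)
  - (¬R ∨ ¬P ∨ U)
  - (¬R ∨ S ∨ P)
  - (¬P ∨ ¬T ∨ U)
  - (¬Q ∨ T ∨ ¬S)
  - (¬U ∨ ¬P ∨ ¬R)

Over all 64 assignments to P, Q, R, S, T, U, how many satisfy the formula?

Case analysis on U and P:
  U=1, P=1: 7 of the 16 assignments to (Q,R,S,T) work.
  U=1, P=0: 10 of the 16 assignments to (Q,R,S,T) work.
  U=0, P=1: remaining (Q,R,S,T) ∈ {(0,0,1,0); (1,0,0,0)} — 2.
  U=0, P=0: remaining (Q,R,S,T) ∈ {(0,0,1,0); (0,1,1,0); (1,0,0,0); (1,0,0,1)} — 4.
Total: 7 + 10 + 2 + 4 = 23.

23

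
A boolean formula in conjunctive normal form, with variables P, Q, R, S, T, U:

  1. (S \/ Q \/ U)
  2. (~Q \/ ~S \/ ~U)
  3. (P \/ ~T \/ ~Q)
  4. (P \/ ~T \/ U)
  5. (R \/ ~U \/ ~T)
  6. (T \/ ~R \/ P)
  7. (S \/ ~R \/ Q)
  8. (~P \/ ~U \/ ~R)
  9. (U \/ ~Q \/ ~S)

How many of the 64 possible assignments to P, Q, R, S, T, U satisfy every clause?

17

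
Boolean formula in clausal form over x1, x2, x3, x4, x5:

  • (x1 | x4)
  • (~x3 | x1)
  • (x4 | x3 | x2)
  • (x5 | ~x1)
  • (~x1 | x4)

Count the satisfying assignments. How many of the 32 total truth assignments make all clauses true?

8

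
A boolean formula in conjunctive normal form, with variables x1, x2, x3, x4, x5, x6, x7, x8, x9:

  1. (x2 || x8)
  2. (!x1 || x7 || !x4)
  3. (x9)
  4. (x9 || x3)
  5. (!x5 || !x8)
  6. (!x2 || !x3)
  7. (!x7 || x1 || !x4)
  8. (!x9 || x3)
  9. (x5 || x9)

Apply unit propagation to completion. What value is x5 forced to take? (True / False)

(x9) is a unit clause: x9 = True.
(x3 || !x9) with x9 = True leaves only x3, so x3 = True.
From (!x2 || !x3) and x3 = True: x2 = False.
In (x8 || x2), x2 is now false; x8 must hold, so x8 = True.
(!x8 || !x5) with x8 = True leaves only !x5, so x5 = False.

False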